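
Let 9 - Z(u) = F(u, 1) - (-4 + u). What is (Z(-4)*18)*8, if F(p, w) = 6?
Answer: -720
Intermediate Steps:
Z(u) = -1 + u (Z(u) = 9 - (6 - (-4 + u)) = 9 - (6 + (4 - u)) = 9 - (10 - u) = 9 + (-10 + u) = -1 + u)
(Z(-4)*18)*8 = ((-1 - 4)*18)*8 = -5*18*8 = -90*8 = -720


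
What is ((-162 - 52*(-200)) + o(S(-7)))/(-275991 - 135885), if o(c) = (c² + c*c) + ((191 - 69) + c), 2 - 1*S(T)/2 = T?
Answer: -5513/205938 ≈ -0.026770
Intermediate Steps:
S(T) = 4 - 2*T
o(c) = 122 + c + 2*c² (o(c) = (c² + c²) + (122 + c) = 2*c² + (122 + c) = 122 + c + 2*c²)
((-162 - 52*(-200)) + o(S(-7)))/(-275991 - 135885) = ((-162 - 52*(-200)) + (122 + (4 - 2*(-7)) + 2*(4 - 2*(-7))²))/(-275991 - 135885) = ((-162 + 10400) + (122 + (4 + 14) + 2*(4 + 14)²))/(-411876) = (10238 + (122 + 18 + 2*18²))*(-1/411876) = (10238 + (122 + 18 + 2*324))*(-1/411876) = (10238 + (122 + 18 + 648))*(-1/411876) = (10238 + 788)*(-1/411876) = 11026*(-1/411876) = -5513/205938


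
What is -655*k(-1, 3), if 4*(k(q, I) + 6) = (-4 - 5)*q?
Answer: 9825/4 ≈ 2456.3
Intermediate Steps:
k(q, I) = -6 - 9*q/4 (k(q, I) = -6 + ((-4 - 5)*q)/4 = -6 + (-9*q)/4 = -6 - 9*q/4)
-655*k(-1, 3) = -655*(-6 - 9/4*(-1)) = -655*(-6 + 9/4) = -655*(-15/4) = 9825/4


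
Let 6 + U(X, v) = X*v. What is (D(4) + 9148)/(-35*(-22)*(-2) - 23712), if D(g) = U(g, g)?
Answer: -4579/12626 ≈ -0.36266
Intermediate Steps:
U(X, v) = -6 + X*v
D(g) = -6 + g² (D(g) = -6 + g*g = -6 + g²)
(D(4) + 9148)/(-35*(-22)*(-2) - 23712) = ((-6 + 4²) + 9148)/(-35*(-22)*(-2) - 23712) = ((-6 + 16) + 9148)/(770*(-2) - 23712) = (10 + 9148)/(-1540 - 23712) = 9158/(-25252) = 9158*(-1/25252) = -4579/12626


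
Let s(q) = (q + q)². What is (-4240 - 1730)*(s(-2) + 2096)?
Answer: -12608640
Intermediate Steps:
s(q) = 4*q² (s(q) = (2*q)² = 4*q²)
(-4240 - 1730)*(s(-2) + 2096) = (-4240 - 1730)*(4*(-2)² + 2096) = -5970*(4*4 + 2096) = -5970*(16 + 2096) = -5970*2112 = -12608640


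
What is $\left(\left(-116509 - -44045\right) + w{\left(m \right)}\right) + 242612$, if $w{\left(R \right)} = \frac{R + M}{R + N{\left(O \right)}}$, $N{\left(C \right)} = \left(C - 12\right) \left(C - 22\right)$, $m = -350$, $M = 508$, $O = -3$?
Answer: $\frac{4253858}{25} \approx 1.7015 \cdot 10^{5}$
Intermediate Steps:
$N{\left(C \right)} = \left(-22 + C\right) \left(-12 + C\right)$ ($N{\left(C \right)} = \left(-12 + C\right) \left(-22 + C\right) = \left(-22 + C\right) \left(-12 + C\right)$)
$w{\left(R \right)} = \frac{508 + R}{375 + R}$ ($w{\left(R \right)} = \frac{R + 508}{R + \left(264 + \left(-3\right)^{2} - -102\right)} = \frac{508 + R}{R + \left(264 + 9 + 102\right)} = \frac{508 + R}{R + 375} = \frac{508 + R}{375 + R}$)
$\left(\left(-116509 - -44045\right) + w{\left(m \right)}\right) + 242612 = \left(\left(-116509 - -44045\right) + \frac{508 - 350}{375 - 350}\right) + 242612 = \left(\left(-116509 + 44045\right) + \frac{1}{25} \cdot 158\right) + 242612 = \left(-72464 + \frac{1}{25} \cdot 158\right) + 242612 = \left(-72464 + \frac{158}{25}\right) + 242612 = - \frac{1811442}{25} + 242612 = \frac{4253858}{25}$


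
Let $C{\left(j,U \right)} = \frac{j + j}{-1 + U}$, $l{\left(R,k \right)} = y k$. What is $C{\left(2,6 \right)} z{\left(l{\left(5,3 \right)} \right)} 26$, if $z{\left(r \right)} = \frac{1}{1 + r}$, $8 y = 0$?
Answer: $\frac{104}{5} \approx 20.8$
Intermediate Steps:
$y = 0$ ($y = \frac{1}{8} \cdot 0 = 0$)
$l{\left(R,k \right)} = 0$ ($l{\left(R,k \right)} = 0 k = 0$)
$C{\left(j,U \right)} = \frac{2 j}{-1 + U}$
$C{\left(2,6 \right)} z{\left(l{\left(5,3 \right)} \right)} 26 = \frac{2 \cdot 2 \frac{1}{-1 + 6}}{1 + 0} \cdot 26 = \frac{2 \cdot 2 \cdot \frac{1}{5}}{1} \cdot 26 = 2 \cdot 2 \cdot \frac{1}{5} \cdot 1 \cdot 26 = \frac{4}{5} \cdot 1 \cdot 26 = \frac{4}{5} \cdot 26 = \frac{104}{5}$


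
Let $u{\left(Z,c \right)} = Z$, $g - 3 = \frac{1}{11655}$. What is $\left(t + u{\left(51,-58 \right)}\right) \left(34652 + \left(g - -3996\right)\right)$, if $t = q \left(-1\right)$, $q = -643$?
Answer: $\frac{312631319764}{11655} \approx 2.6824 \cdot 10^{7}$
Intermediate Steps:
$g = \frac{34966}{11655}$ ($g = 3 + \frac{1}{11655} = \frac{34966}{11655} \approx 3.0001$)
$t = 643$ ($t = \left(-643\right) \left(-1\right) = 643$)
$\left(t + u{\left(51,-58 \right)}\right) \left(34652 + \left(g - -3996\right)\right) = \left(643 + 51\right) \left(34652 + \left(\frac{34966}{11655} - -3996\right)\right) = 694 \left(34652 + \left(\frac{34966}{11655} + 3996\right)\right) = 694 \left(34652 + \frac{46608346}{11655}\right) = 694 \cdot \frac{450477406}{11655} = \frac{312631319764}{11655}$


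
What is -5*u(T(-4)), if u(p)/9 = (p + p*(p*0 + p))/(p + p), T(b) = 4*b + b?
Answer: 855/2 ≈ 427.50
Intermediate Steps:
T(b) = 5*b
u(p) = 9*(p + p**2)/(2*p) (u(p) = 9*((p + p*(p*0 + p))/(p + p)) = 9*((p + p*(0 + p))/((2*p))) = 9*((p + p*p)*(1/(2*p))) = 9*((p + p**2)*(1/(2*p))) = 9*((p + p**2)/(2*p)) = 9*(p + p**2)/(2*p))
-5*u(T(-4)) = -5*(9/2 + 9*(5*(-4))/2) = -5*(9/2 + (9/2)*(-20)) = -5*(9/2 - 90) = -5*(-171/2) = 855/2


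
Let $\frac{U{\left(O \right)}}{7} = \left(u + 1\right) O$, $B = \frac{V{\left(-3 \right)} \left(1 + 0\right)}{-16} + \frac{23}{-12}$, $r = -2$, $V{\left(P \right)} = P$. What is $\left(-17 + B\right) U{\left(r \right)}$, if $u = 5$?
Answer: $\frac{6293}{4} \approx 1573.3$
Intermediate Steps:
$B = - \frac{83}{48}$ ($B = \frac{\left(-3\right) \left(1 + 0\right)}{-16} + \frac{23}{-12} = \left(-3\right) 1 \left(- \frac{1}{16}\right) + 23 \left(- \frac{1}{12}\right) = \left(-3\right) \left(- \frac{1}{16}\right) - \frac{23}{12} = \frac{3}{16} - \frac{23}{12} = - \frac{83}{48} \approx -1.7292$)
$U{\left(O \right)} = 42 O$ ($U{\left(O \right)} = 7 \left(5 + 1\right) O = 7 \cdot 6 O = 42 O$)
$\left(-17 + B\right) U{\left(r \right)} = \left(-17 - \frac{83}{48}\right) 42 \left(-2\right) = \left(- \frac{899}{48}\right) \left(-84\right) = \frac{6293}{4}$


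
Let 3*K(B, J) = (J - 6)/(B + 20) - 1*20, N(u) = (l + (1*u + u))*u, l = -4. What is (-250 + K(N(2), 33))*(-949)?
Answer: 14588977/60 ≈ 2.4315e+5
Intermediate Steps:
N(u) = u*(-4 + 2*u) (N(u) = (-4 + (1*u + u))*u = (-4 + (u + u))*u = (-4 + 2*u)*u = u*(-4 + 2*u))
K(B, J) = -20/3 + (-6 + J)/(3*(20 + B)) (K(B, J) = ((J - 6)/(B + 20) - 1*20)/3 = ((-6 + J)/(20 + B) - 20)/3 = (-20 + (-6 + J)/(20 + B))/3 = -20/3 + (-6 + J)/(3*(20 + B)))
(-250 + K(N(2), 33))*(-949) = (-250 + (-406 + 33 - 40*2*(-2 + 2))/(3*(20 + 2*2*(-2 + 2))))*(-949) = (-250 + (-406 + 33 - 40*2*0)/(3*(20 + 2*2*0)))*(-949) = (-250 + (-406 + 33 - 20*0)/(3*(20 + 0)))*(-949) = (-250 + (⅓)*(-406 + 33 + 0)/20)*(-949) = (-250 + (⅓)*(1/20)*(-373))*(-949) = (-250 - 373/60)*(-949) = -15373/60*(-949) = 14588977/60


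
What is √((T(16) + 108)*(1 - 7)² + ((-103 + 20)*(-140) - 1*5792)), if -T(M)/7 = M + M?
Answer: 2*√413 ≈ 40.645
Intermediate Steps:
T(M) = -14*M (T(M) = -7*(M + M) = -14*M)
√((T(16) + 108)*(1 - 7)² + ((-103 + 20)*(-140) - 1*5792)) = √((-14*16 + 108)*(1 - 7)² + ((-103 + 20)*(-140) - 1*5792)) = √((-224 + 108)*(-6)² + (-83*(-140) - 5792)) = √(-116*36 + (11620 - 5792)) = √(-4176 + 5828) = √1652 = 2*√413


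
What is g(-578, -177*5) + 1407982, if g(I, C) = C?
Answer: 1407097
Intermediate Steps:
g(-578, -177*5) + 1407982 = -177*5 + 1407982 = -885 + 1407982 = 1407097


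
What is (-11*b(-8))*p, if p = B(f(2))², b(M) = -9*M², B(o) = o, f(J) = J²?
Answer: 101376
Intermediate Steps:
p = 16 (p = (2²)² = 4² = 16)
(-11*b(-8))*p = -(-99)*(-8)²*16 = -(-99)*64*16 = -11*(-576)*16 = 6336*16 = 101376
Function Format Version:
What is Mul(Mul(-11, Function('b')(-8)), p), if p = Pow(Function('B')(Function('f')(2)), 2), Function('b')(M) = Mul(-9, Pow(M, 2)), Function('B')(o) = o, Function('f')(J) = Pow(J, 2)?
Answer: 101376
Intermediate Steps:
p = 16 (p = Pow(Pow(2, 2), 2) = Pow(4, 2) = 16)
Mul(Mul(-11, Function('b')(-8)), p) = Mul(Mul(-11, Mul(-9, Pow(-8, 2))), 16) = Mul(Mul(-11, Mul(-9, 64)), 16) = Mul(Mul(-11, -576), 16) = Mul(6336, 16) = 101376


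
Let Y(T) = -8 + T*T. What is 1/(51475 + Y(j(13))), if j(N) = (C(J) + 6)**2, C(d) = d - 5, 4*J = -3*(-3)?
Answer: 256/13204113 ≈ 1.9388e-5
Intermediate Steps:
J = 9/4 (J = (-3*(-3))/4 = (1/4)*9 = 9/4 ≈ 2.2500)
C(d) = -5 + d
j(N) = 169/16 (j(N) = ((-5 + 9/4) + 6)**2 = (-11/4 + 6)**2 = (13/4)**2 = 169/16)
Y(T) = -8 + T**2
1/(51475 + Y(j(13))) = 1/(51475 + (-8 + (169/16)**2)) = 1/(51475 + (-8 + 28561/256)) = 1/(51475 + 26513/256) = 1/(13204113/256) = 256/13204113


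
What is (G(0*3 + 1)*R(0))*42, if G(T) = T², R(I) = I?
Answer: 0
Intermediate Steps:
(G(0*3 + 1)*R(0))*42 = ((0*3 + 1)²*0)*42 = ((0 + 1)²*0)*42 = (1²*0)*42 = (1*0)*42 = 0*42 = 0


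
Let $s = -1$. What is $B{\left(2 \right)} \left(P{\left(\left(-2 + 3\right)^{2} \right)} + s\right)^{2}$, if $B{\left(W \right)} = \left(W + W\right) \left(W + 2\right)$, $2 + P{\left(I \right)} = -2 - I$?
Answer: $576$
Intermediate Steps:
$P{\left(I \right)} = -4 - I$ ($P{\left(I \right)} = -2 - \left(2 + I\right) = -4 - I$)
$B{\left(W \right)} = 2 W \left(2 + W\right)$
$B{\left(2 \right)} \left(P{\left(\left(-2 + 3\right)^{2} \right)} + s\right)^{2} = 2 \cdot 2 \left(2 + 2\right) \left(\left(-4 - \left(-2 + 3\right)^{2}\right) - 1\right)^{2} = 2 \cdot 2 \cdot 4 \left(\left(-4 - 1^{2}\right) - 1\right)^{2} = 16 \left(\left(-4 - 1\right) - 1\right)^{2} = 16 \left(-5 - 1\right)^{2} = 16 \left(-6\right)^{2} = 16 \cdot 36 = 576$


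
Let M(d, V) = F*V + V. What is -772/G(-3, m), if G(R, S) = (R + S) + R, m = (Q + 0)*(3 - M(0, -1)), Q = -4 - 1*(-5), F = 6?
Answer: -193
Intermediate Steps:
Q = 1 (Q = -4 + 5 = 1)
M(d, V) = 7*V (M(d, V) = 6*V + V = 7*V)
m = 10 (m = (1 + 0)*(3 - 7*(-1)) = 1*(3 - 1*(-7)) = 1*(3 + 7) = 1*10 = 10)
G(R, S) = S + 2*R
-772/G(-3, m) = -772/(10 + 2*(-3)) = -772/(10 - 6) = -772/4 = -772*¼ = -193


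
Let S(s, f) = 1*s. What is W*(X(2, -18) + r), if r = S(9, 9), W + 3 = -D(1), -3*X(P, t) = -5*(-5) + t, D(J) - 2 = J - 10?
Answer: 80/3 ≈ 26.667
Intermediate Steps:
D(J) = -8 + J (D(J) = 2 + (J - 10) = 2 + (-10 + J) = -8 + J)
X(P, t) = -25/3 - t/3 (X(P, t) = -(-5*(-5) + t)/3 = -(25 + t)/3 = -25/3 - t/3)
W = 4 (W = -3 - (-8 + 1) = -3 - 1*(-7) = -3 + 7 = 4)
S(s, f) = s
r = 9
W*(X(2, -18) + r) = 4*((-25/3 - ⅓*(-18)) + 9) = 4*((-25/3 + 6) + 9) = 4*(-7/3 + 9) = 4*(20/3) = 80/3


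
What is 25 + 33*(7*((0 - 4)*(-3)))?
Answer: 2797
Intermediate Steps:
25 + 33*(7*((0 - 4)*(-3))) = 25 + 33*(7*(-4*(-3))) = 25 + 33*(7*12) = 25 + 33*84 = 25 + 2772 = 2797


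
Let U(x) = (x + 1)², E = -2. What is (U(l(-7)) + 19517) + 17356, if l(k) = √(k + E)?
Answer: 36865 + 6*I ≈ 36865.0 + 6.0*I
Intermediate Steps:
l(k) = √(-2 + k) (l(k) = √(k - 2) = √(-2 + k))
U(x) = (1 + x)²
(U(l(-7)) + 19517) + 17356 = ((1 + √(-2 - 7))² + 19517) + 17356 = ((1 + √(-9))² + 19517) + 17356 = ((1 + 3*I)² + 19517) + 17356 = (19517 + (1 + 3*I)²) + 17356 = 36873 + (1 + 3*I)²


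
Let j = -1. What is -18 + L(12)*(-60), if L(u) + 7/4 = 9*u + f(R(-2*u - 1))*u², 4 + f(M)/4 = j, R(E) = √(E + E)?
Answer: 166407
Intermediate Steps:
R(E) = √2*√E (R(E) = √(2*E) = √2*√E)
f(M) = -20 (f(M) = -16 + 4*(-1) = -16 - 4 = -20)
L(u) = -7/4 - 20*u² + 9*u (L(u) = -7/4 + (9*u - 20*u²) = -7/4 + (-20*u² + 9*u) = -7/4 - 20*u² + 9*u)
-18 + L(12)*(-60) = -18 + (-7/4 - 20*12² + 9*12)*(-60) = -18 + (-7/4 - 20*144 + 108)*(-60) = -18 + (-7/4 - 2880 + 108)*(-60) = -18 - 11095/4*(-60) = -18 + 166425 = 166407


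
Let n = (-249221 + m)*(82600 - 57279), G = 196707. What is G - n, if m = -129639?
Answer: 9593310767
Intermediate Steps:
n = -9593114060 (n = (-249221 - 129639)*(82600 - 57279) = -378860*25321 = -9593114060)
G - n = 196707 - 1*(-9593114060) = 196707 + 9593114060 = 9593310767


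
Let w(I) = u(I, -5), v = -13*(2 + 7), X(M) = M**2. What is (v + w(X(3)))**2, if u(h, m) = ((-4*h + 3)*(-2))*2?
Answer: 225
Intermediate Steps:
v = -117 (v = -13*9 = -117)
u(h, m) = -12 + 16*h (u(h, m) = ((3 - 4*h)*(-2))*2 = (-6 + 8*h)*2 = -12 + 16*h)
w(I) = -12 + 16*I
(v + w(X(3)))**2 = (-117 + (-12 + 16*3**2))**2 = (-117 + (-12 + 16*9))**2 = (-117 + (-12 + 144))**2 = (-117 + 132)**2 = 15**2 = 225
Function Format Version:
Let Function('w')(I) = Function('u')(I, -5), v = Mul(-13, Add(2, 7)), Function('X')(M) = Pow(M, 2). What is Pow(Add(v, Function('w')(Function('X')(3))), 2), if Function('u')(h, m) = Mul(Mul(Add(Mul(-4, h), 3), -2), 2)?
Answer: 225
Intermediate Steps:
v = -117 (v = Mul(-13, 9) = -117)
Function('u')(h, m) = Add(-12, Mul(16, h)) (Function('u')(h, m) = Mul(Mul(Add(3, Mul(-4, h)), -2), 2) = Mul(Add(-6, Mul(8, h)), 2) = Add(-12, Mul(16, h)))
Function('w')(I) = Add(-12, Mul(16, I))
Pow(Add(v, Function('w')(Function('X')(3))), 2) = Pow(Add(-117, Add(-12, Mul(16, Pow(3, 2)))), 2) = Pow(Add(-117, Add(-12, Mul(16, 9))), 2) = Pow(Add(-117, Add(-12, 144)), 2) = Pow(Add(-117, 132), 2) = Pow(15, 2) = 225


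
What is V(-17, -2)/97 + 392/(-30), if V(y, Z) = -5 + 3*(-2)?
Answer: -19177/1455 ≈ -13.180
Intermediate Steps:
V(y, Z) = -11 (V(y, Z) = -5 - 6 = -11)
V(-17, -2)/97 + 392/(-30) = -11/97 + 392/(-30) = -11*1/97 + 392*(-1/30) = -11/97 - 196/15 = -19177/1455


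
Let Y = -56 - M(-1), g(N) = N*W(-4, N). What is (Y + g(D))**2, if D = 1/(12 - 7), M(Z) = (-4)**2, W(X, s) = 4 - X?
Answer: 123904/25 ≈ 4956.2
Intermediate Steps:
M(Z) = 16
D = 1/5 ≈ 0.20000
g(N) = 8*N (g(N) = N*(4 - 1*(-4)) = N*(4 + 4) = N*8 = 8*N)
Y = -72 (Y = -56 - 1*16 = -56 - 16 = -72)
(Y + g(D))**2 = (-72 + 8*(1/5))**2 = (-72 + 8/5)**2 = (-352/5)**2 = 123904/25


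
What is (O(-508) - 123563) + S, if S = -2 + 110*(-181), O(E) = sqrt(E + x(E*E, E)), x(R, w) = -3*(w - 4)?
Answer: -143475 + 2*sqrt(257) ≈ -1.4344e+5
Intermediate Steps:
x(R, w) = 12 - 3*w (x(R, w) = -3*(-4 + w) = 12 - 3*w)
O(E) = sqrt(12 - 2*E) (O(E) = sqrt(E + (12 - 3*E)) = sqrt(12 - 2*E))
S = -19912 (S = -2 - 19910 = -19912)
(O(-508) - 123563) + S = (sqrt(12 - 2*(-508)) - 123563) - 19912 = (sqrt(12 + 1016) - 123563) - 19912 = (sqrt(1028) - 123563) - 19912 = (2*sqrt(257) - 123563) - 19912 = (-123563 + 2*sqrt(257)) - 19912 = -143475 + 2*sqrt(257)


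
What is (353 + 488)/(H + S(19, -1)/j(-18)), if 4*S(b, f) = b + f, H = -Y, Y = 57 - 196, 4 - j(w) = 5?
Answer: 1682/269 ≈ 6.2528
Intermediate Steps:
j(w) = -1 (j(w) = 4 - 1*5 = 4 - 5 = -1)
Y = -139
H = 139 (H = -1*(-139) = 139)
S(b, f) = b/4 + f/4 (S(b, f) = (b + f)/4 = b/4 + f/4)
(353 + 488)/(H + S(19, -1)/j(-18)) = (353 + 488)/(139 + ((¼)*19 + (¼)*(-1))/(-1)) = 841/(139 + (19/4 - ¼)*(-1)) = 841/(139 + (9/2)*(-1)) = 841/(139 - 9/2) = 841/(269/2) = 841*(2/269) = 1682/269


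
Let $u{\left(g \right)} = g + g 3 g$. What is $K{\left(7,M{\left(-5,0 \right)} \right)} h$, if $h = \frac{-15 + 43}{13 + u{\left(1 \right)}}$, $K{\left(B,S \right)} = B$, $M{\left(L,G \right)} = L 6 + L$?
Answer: $\frac{196}{17} \approx 11.529$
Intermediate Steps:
$u{\left(g \right)} = g + 3 g^{2}$ ($u{\left(g \right)} = g + 3 g g = g + 3 g^{2}$)
$M{\left(L,G \right)} = 7 L$ ($M{\left(L,G \right)} = 6 L + L = 7 L$)
$h = \frac{28}{17}$ ($h = \frac{-15 + 43}{13 + 1 \left(1 + 3 \cdot 1\right)} = \frac{28}{13 + 1 \left(1 + 3\right)} = \frac{28}{13 + 1 \cdot 4} = \frac{28}{13 + 4} = \frac{28}{17} \approx 1.6471$)
$K{\left(7,M{\left(-5,0 \right)} \right)} h = 7 \cdot \frac{28}{17} = \frac{196}{17}$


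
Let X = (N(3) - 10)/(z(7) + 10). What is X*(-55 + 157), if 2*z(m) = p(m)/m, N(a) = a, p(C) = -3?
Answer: -9996/137 ≈ -72.964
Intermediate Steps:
z(m) = -3/(2*m) (z(m) = (-3/m)/2 = -3/(2*m))
X = -98/137 (X = (3 - 10)/(-3/2/7 + 10) = -7/(-3/2*⅐ + 10) = -7/(-3/14 + 10) = -7/137/14 = -7*14/137 = -98/137 ≈ -0.71533)
X*(-55 + 157) = -98*(-55 + 157)/137 = -98/137*102 = -9996/137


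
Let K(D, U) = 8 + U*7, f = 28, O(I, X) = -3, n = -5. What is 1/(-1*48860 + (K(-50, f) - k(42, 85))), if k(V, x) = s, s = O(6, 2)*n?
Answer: -1/48671 ≈ -2.0546e-5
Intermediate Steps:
s = 15 (s = -3*(-5) = 15)
k(V, x) = 15
K(D, U) = 8 + 7*U
1/(-1*48860 + (K(-50, f) - k(42, 85))) = 1/(-1*48860 + ((8 + 7*28) - 1*15)) = 1/(-48860 + ((8 + 196) - 15)) = 1/(-48860 + (204 - 15)) = 1/(-48860 + 189) = 1/(-48671) = -1/48671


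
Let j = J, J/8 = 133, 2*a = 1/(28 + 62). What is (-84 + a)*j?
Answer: -4021654/45 ≈ -89370.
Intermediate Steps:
a = 1/180 (a = 1/(2*(28 + 62)) = (½)/90 = (½)*(1/90) = 1/180 ≈ 0.0055556)
J = 1064 (J = 8*133 = 1064)
j = 1064
(-84 + a)*j = (-84 + 1/180)*1064 = -15119/180*1064 = -4021654/45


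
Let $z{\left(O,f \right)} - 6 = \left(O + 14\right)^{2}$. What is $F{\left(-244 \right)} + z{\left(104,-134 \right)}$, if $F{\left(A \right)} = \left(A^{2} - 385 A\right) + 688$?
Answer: $168094$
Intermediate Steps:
$z{\left(O,f \right)} = 6 + \left(14 + O\right)^{2}$ ($z{\left(O,f \right)} = 6 + \left(O + 14\right)^{2} = 6 + \left(14 + O\right)^{2}$)
$F{\left(A \right)} = 688 + A^{2} - 385 A$
$F{\left(-244 \right)} + z{\left(104,-134 \right)} = \left(688 + \left(-244\right)^{2} - -93940\right) + \left(6 + \left(14 + 104\right)^{2}\right) = \left(688 + 59536 + 93940\right) + \left(6 + 118^{2}\right) = 154164 + \left(6 + 13924\right) = 154164 + 13930 = 168094$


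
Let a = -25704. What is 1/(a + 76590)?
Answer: 1/50886 ≈ 1.9652e-5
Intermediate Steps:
1/(a + 76590) = 1/(-25704 + 76590) = 1/50886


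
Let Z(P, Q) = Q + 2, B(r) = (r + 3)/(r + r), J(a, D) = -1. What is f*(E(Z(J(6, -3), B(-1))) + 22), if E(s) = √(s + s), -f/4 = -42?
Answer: 3696 + 168*√2 ≈ 3933.6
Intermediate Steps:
B(r) = (3 + r)/(2*r) (B(r) = (3 + r)/((2*r)) = (3 + r)*(1/(2*r)) = (3 + r)/(2*r))
f = 168 (f = -4*(-42) = 168)
Z(P, Q) = 2 + Q
E(s) = √2*√s (E(s) = √(2*s) = √2*√s)
f*(E(Z(J(6, -3), B(-1))) + 22) = 168*(√2*√(2 + (½)*(3 - 1)/(-1)) + 22) = 168*(√2*√(2 + (½)*(-1)*2) + 22) = 168*(√2*√(2 - 1) + 22) = 168*(√2*√1 + 22) = 168*(√2*1 + 22) = 168*(√2 + 22) = 168*(22 + √2) = 3696 + 168*√2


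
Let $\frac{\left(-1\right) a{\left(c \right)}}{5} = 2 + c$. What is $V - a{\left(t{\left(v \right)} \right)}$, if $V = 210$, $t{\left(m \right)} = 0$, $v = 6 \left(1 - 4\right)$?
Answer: $220$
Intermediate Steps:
$v = -18$ ($v = 6 \left(-3\right) = -18$)
$a{\left(c \right)} = -10 - 5 c$ ($a{\left(c \right)} = - 5 \left(2 + c\right) = -10 - 5 c$)
$V - a{\left(t{\left(v \right)} \right)} = 210 - \left(-10 - 0\right) = 210 - \left(-10 + 0\right) = 210 - -10 = 210 + 10 = 220$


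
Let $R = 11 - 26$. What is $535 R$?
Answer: $-8025$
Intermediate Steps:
$R = -15$
$535 R = 535 \left(-15\right) = -8025$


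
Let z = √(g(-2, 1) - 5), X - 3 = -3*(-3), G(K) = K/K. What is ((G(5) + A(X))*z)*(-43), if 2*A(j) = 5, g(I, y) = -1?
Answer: -301*I*√6/2 ≈ -368.65*I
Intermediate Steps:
G(K) = 1
X = 12 (X = 3 - 3*(-3) = 3 + 9 = 12)
A(j) = 5/2 (A(j) = (½)*5 = 5/2)
z = I*√6 (z = √(-1 - 5) = √(-6) = I*√6 ≈ 2.4495*I)
((G(5) + A(X))*z)*(-43) = ((1 + 5/2)*(I*√6))*(-43) = (7*(I*√6)/2)*(-43) = (7*I*√6/2)*(-43) = -301*I*√6/2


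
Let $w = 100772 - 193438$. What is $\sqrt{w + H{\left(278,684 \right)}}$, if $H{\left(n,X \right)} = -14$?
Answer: $2 i \sqrt{23170} \approx 304.43 i$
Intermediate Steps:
$w = -92666$
$\sqrt{w + H{\left(278,684 \right)}} = \sqrt{-92666 - 14} = \sqrt{-92680} = 2 i \sqrt{23170}$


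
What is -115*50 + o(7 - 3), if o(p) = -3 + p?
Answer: -5749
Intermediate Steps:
-115*50 + o(7 - 3) = -115*50 + (-3 + (7 - 3)) = -5750 + (-3 + 4) = -5750 + 1 = -5749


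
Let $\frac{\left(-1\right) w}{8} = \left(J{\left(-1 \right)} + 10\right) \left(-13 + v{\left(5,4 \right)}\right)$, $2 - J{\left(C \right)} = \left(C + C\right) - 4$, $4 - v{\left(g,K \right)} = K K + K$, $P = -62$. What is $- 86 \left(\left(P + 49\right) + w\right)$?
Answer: $-358018$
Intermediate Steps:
$v{\left(g,K \right)} = 4 - K - K^{2}$ ($v{\left(g,K \right)} = 4 - \left(K K + K\right) = 4 - \left(K^{2} + K\right) = 4 - \left(K + K^{2}\right) = 4 - K - K^{2}$)
$J{\left(C \right)} = 6 - 2 C$ ($J{\left(C \right)} = 2 - \left(\left(C + C\right) - 4\right) = 2 - \left(2 C - 4\right) = 2 - \left(-4 + 2 C\right) = 6 - 2 C$)
$w = 4176$ ($w = - 8 \left(\left(6 - -2\right) + 10\right) \left(-13 - 16\right) = - 8 \left(\left(6 + 2\right) + 10\right) \left(-13 - 16\right) = - 8 \left(8 + 10\right) \left(-13 - 16\right) = - 8 \cdot 18 \left(-13 - 16\right) = - 8 \cdot 18 \left(-29\right) = \left(-8\right) \left(-522\right) = 4176$)
$- 86 \left(\left(P + 49\right) + w\right) = - 86 \left(\left(-62 + 49\right) + 4176\right) = - 86 \left(-13 + 4176\right) = \left(-86\right) 4163 = -358018$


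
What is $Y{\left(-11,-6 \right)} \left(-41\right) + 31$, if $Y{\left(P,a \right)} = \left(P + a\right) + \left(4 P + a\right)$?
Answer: $2778$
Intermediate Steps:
$Y{\left(P,a \right)} = 2 a + 5 P$ ($Y{\left(P,a \right)} = \left(P + a\right) + \left(a + 4 P\right) = 2 a + 5 P$)
$Y{\left(-11,-6 \right)} \left(-41\right) + 31 = \left(2 \left(-6\right) + 5 \left(-11\right)\right) \left(-41\right) + 31 = \left(-12 - 55\right) \left(-41\right) + 31 = \left(-67\right) \left(-41\right) + 31 = 2747 + 31 = 2778$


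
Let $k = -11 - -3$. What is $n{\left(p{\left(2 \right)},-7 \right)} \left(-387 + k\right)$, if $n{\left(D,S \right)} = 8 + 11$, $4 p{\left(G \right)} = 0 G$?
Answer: $-7505$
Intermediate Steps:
$p{\left(G \right)} = 0$ ($p{\left(G \right)} = \frac{0 G}{4} = \frac{1}{4} \cdot 0 = 0$)
$k = -8$ ($k = -11 + 3 = -8$)
$n{\left(D,S \right)} = 19$
$n{\left(p{\left(2 \right)},-7 \right)} \left(-387 + k\right) = 19 \left(-387 - 8\right) = 19 \left(-395\right) = -7505$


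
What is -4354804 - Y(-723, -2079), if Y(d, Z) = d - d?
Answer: -4354804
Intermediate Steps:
Y(d, Z) = 0
-4354804 - Y(-723, -2079) = -4354804 - 1*0 = -4354804 + 0 = -4354804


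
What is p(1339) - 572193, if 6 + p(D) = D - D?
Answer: -572199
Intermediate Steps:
p(D) = -6 (p(D) = -6 + (D - D) = -6 + 0 = -6)
p(1339) - 572193 = -6 - 572193 = -572199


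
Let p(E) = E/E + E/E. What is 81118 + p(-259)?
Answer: 81120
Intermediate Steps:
p(E) = 2 (p(E) = 1 + 1 = 2)
81118 + p(-259) = 81118 + 2 = 81120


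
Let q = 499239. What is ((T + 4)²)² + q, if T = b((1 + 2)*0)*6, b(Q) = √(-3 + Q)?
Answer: 500791 - 8832*I*√3 ≈ 5.0079e+5 - 15297.0*I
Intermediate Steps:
T = 6*I*√3 (T = √(-3 + (1 + 2)*0)*6 = √(-3 + 3*0)*6 = √(-3 + 0)*6 = √(-3)*6 = (I*√3)*6 = 6*I*√3 ≈ 10.392*I)
((T + 4)²)² + q = ((6*I*√3 + 4)²)² + 499239 = ((4 + 6*I*√3)²)² + 499239 = (4 + 6*I*√3)⁴ + 499239 = 499239 + (4 + 6*I*√3)⁴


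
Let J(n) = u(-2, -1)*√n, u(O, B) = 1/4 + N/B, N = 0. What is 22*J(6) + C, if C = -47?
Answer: -47 + 11*√6/2 ≈ -33.528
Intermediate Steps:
u(O, B) = ¼ (u(O, B) = 1/4 + 0/B = 1*(¼) + 0 = ¼ + 0 = ¼)
J(n) = √n/4
22*J(6) + C = 22*(√6/4) - 47 = 11*√6/2 - 47 = -47 + 11*√6/2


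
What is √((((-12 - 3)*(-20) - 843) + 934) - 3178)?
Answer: I*√2787 ≈ 52.792*I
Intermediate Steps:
√((((-12 - 3)*(-20) - 843) + 934) - 3178) = √(((-15*(-20) - 843) + 934) - 3178) = √(((300 - 843) + 934) - 3178) = √((-543 + 934) - 3178) = √(391 - 3178) = √(-2787) = I*√2787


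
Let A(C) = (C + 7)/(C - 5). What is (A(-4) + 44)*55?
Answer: 7205/3 ≈ 2401.7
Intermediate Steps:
A(C) = (7 + C)/(-5 + C)
(A(-4) + 44)*55 = ((7 - 4)/(-5 - 4) + 44)*55 = (3/(-9) + 44)*55 = (-⅑*3 + 44)*55 = (-⅓ + 44)*55 = (131/3)*55 = 7205/3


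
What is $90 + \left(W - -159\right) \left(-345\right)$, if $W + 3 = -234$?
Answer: $27000$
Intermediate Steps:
$W = -237$ ($W = -3 - 234 = -237$)
$90 + \left(W - -159\right) \left(-345\right) = 90 + \left(-237 - -159\right) \left(-345\right) = 90 + \left(-237 + 159\right) \left(-345\right) = 90 - -26910 = 90 + 26910 = 27000$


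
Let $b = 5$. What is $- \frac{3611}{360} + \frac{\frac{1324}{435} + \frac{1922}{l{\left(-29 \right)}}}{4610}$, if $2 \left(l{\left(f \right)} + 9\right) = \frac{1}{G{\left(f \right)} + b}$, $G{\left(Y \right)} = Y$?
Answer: $- \frac{104991065551}{10419798600} \approx -10.076$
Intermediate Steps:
$l{\left(f \right)} = -9 + \frac{1}{2 \left(5 + f\right)}$ ($l{\left(f \right)} = -9 + \frac{1}{2 \left(f + 5\right)} = -9 + \frac{1}{2 \left(5 + f\right)}$)
$- \frac{3611}{360} + \frac{\frac{1324}{435} + \frac{1922}{l{\left(-29 \right)}}}{4610} = - \frac{3611}{360} + \frac{\frac{1324}{435} + \frac{1922}{\frac{1}{2} \frac{1}{5 - 29} \left(-89 - -522\right)}}{4610} = \left(-3611\right) \frac{1}{360} + \left(1324 \cdot \frac{1}{435} + \frac{1922}{\frac{1}{2} \frac{1}{-24} \left(-89 + 522\right)}\right) \frac{1}{4610} = - \frac{3611}{360} + \left(\frac{1324}{435} + \frac{1922}{\frac{1}{2} \left(- \frac{1}{24}\right) 433}\right) \frac{1}{4610} = - \frac{3611}{360} + \left(\frac{1324}{435} + \frac{1922}{- \frac{433}{48}}\right) \frac{1}{4610} = - \frac{3611}{360} + \left(\frac{1324}{435} + 1922 \left(- \frac{48}{433}\right)\right) \frac{1}{4610} = - \frac{3611}{360} + \left(\frac{1324}{435} - \frac{92256}{433}\right) \frac{1}{4610} = - \frac{3611}{360} - \frac{19779034}{434158275} = - \frac{104991065551}{10419798600}$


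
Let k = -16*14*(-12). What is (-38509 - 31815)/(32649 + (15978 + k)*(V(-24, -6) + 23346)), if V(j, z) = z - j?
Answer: -70324/436145073 ≈ -0.00016124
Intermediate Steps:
k = 2688 (k = -224*(-12) = 2688)
(-38509 - 31815)/(32649 + (15978 + k)*(V(-24, -6) + 23346)) = (-38509 - 31815)/(32649 + (15978 + 2688)*((-6 - 1*(-24)) + 23346)) = -70324/(32649 + 18666*((-6 + 24) + 23346)) = -70324/(32649 + 18666*(18 + 23346)) = -70324/(32649 + 18666*23364) = -70324/(32649 + 436112424) = -70324/436145073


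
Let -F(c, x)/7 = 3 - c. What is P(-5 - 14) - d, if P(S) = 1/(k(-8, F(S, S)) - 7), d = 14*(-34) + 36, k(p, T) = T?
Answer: 70839/161 ≈ 439.99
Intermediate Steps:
F(c, x) = -21 + 7*c (F(c, x) = -7*(3 - c) = -21 + 7*c)
d = -440 (d = -476 + 36 = -440)
P(S) = 1/(-28 + 7*S) (P(S) = 1/((-21 + 7*S) - 7) = 1/(-28 + 7*S))
P(-5 - 14) - d = 1/(7*(-4 + (-5 - 14))) - 1*(-440) = 1/(7*(-4 - 19)) + 440 = (1/7)/(-23) + 440 = (1/7)*(-1/23) + 440 = -1/161 + 440 = 70839/161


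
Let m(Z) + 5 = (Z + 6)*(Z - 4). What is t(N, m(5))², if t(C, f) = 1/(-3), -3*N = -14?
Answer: ⅑ ≈ 0.11111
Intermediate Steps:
N = 14/3 (N = -⅓*(-14) = 14/3 ≈ 4.6667)
m(Z) = -5 + (-4 + Z)*(6 + Z) (m(Z) = -5 + (Z + 6)*(Z - 4) = -5 + (6 + Z)*(-4 + Z) = -5 + (-4 + Z)*(6 + Z))
t(C, f) = -⅓
t(N, m(5))² = (-⅓)² = ⅑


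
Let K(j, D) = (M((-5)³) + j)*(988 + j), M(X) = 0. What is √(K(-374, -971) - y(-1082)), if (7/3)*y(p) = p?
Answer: I*√11229442/7 ≈ 478.72*I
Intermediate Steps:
y(p) = 3*p/7
K(j, D) = j*(988 + j) (K(j, D) = (0 + j)*(988 + j) = j*(988 + j))
√(K(-374, -971) - y(-1082)) = √(-374*(988 - 374) - 3*(-1082)/7) = √(-374*614 - 1*(-3246/7)) = √(-229636 + 3246/7) = √(-1604206/7) = I*√11229442/7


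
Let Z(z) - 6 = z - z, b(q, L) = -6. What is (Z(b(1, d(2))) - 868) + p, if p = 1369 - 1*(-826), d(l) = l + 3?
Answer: 1333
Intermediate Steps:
d(l) = 3 + l
p = 2195 (p = 1369 + 826 = 2195)
Z(z) = 6 (Z(z) = 6 + (z - z) = 6 + 0 = 6)
(Z(b(1, d(2))) - 868) + p = (6 - 868) + 2195 = -862 + 2195 = 1333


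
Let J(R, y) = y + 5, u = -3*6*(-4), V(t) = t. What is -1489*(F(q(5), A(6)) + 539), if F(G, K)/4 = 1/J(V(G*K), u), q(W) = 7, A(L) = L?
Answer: -61803923/77 ≈ -8.0265e+5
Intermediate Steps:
u = 72 (u = -18*(-4) = 72)
J(R, y) = 5 + y
F(G, K) = 4/77 (F(G, K) = 4/(5 + 72) = 4/77)
-1489*(F(q(5), A(6)) + 539) = -1489*(4/77 + 539) = -1489*41507/77 = -61803923/77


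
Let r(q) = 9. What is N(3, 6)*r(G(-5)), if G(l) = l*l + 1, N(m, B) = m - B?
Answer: -27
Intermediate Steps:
G(l) = 1 + l**2 (G(l) = l**2 + 1 = 1 + l**2)
N(3, 6)*r(G(-5)) = (3 - 1*6)*9 = (3 - 6)*9 = -3*9 = -27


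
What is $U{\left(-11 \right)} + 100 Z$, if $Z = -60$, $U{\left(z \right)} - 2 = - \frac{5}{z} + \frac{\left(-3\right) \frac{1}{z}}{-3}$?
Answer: $- \frac{65974}{11} \approx -5997.6$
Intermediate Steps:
$U{\left(z \right)} = 2 - \frac{4}{z}$ ($U{\left(z \right)} = 2 + \left(- \frac{5}{z} + \frac{\left(-3\right) \frac{1}{z}}{-3}\right) = 2 + \left(- \frac{5}{z} + - \frac{3}{z} \left(- \frac{1}{3}\right)\right) = 2 + \left(- \frac{5}{z} + \frac{1}{z}\right) = 2 - \frac{4}{z}$)
$U{\left(-11 \right)} + 100 Z = \left(2 - \frac{4}{-11}\right) + 100 \left(-60\right) = \left(2 - - \frac{4}{11}\right) - 6000 = \left(2 + \frac{4}{11}\right) - 6000 = \frac{26}{11} - 6000 = - \frac{65974}{11}$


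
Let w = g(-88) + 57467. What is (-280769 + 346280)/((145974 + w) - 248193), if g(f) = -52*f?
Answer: -7279/4464 ≈ -1.6306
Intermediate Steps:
w = 62043 (w = -52*(-88) + 57467 = 4576 + 57467 = 62043)
(-280769 + 346280)/((145974 + w) - 248193) = (-280769 + 346280)/((145974 + 62043) - 248193) = 65511/(208017 - 248193) = 65511/(-40176) = 65511*(-1/40176) = -7279/4464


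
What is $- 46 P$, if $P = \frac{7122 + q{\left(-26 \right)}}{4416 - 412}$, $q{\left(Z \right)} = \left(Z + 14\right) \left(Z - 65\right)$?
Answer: $- \frac{94461}{1001} \approx -94.367$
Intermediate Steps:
$q{\left(Z \right)} = \left(-65 + Z\right) \left(14 + Z\right)$ ($q{\left(Z \right)} = \left(14 + Z\right) \left(-65 + Z\right) = \left(-65 + Z\right) \left(14 + Z\right)$)
$P = \frac{4107}{2002}$ ($P = \frac{7122 - \left(-416 - 676\right)}{4416 - 412} = \frac{7122 + \left(-910 + 676 + 1326\right)}{4004} = \left(7122 + 1092\right) \frac{1}{4004} = 8214 \cdot \frac{1}{4004} = \frac{4107}{2002} \approx 2.0514$)
$- 46 P = \left(-46\right) \frac{4107}{2002} = - \frac{94461}{1001}$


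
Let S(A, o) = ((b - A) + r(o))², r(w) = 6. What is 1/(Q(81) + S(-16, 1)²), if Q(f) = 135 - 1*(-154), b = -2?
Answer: 1/160289 ≈ 6.2387e-6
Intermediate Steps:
Q(f) = 289 (Q(f) = 135 + 154 = 289)
S(A, o) = (4 - A)² (S(A, o) = ((-2 - A) + 6)² = (4 - A)²)
1/(Q(81) + S(-16, 1)²) = 1/(289 + ((-4 - 16)²)²) = 1/(289 + ((-20)²)²) = 1/(289 + 400²) = 1/(289 + 160000) = 1/160289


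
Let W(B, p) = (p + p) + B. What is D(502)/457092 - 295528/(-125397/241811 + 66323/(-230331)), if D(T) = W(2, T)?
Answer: 235115210131543952693/641649285146160 ≈ 3.6642e+5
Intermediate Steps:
W(B, p) = B + 2*p (W(B, p) = 2*p + B = B + 2*p)
D(T) = 2 + 2*T
D(502)/457092 - 295528/(-125397/241811 + 66323/(-230331)) = (2 + 2*502)/457092 - 295528/(-125397/241811 + 66323/(-230331)) = (2 + 1004)*(1/457092) - 295528/(-125397*1/241811 + 66323*(-1/230331)) = 1006*(1/457092) - 295528/(-125397/241811 - 66323/230331) = 503/228546 - 295528/(-44920447360/55696569441) = 503/228546 - 295528*(-55696569441/44920447360) = 503/228546 + 2057486971719981/5615055920 = 235115210131543952693/641649285146160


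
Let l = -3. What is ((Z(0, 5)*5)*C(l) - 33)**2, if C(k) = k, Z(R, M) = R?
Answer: 1089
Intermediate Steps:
((Z(0, 5)*5)*C(l) - 33)**2 = ((0*5)*(-3) - 33)**2 = (0*(-3) - 33)**2 = (0 - 33)**2 = (-33)**2 = 1089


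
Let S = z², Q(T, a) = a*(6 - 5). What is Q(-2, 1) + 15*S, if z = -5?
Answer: 376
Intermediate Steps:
Q(T, a) = a (Q(T, a) = a*1 = a)
S = 25 (S = (-5)² = 25)
Q(-2, 1) + 15*S = 1 + 15*25 = 1 + 375 = 376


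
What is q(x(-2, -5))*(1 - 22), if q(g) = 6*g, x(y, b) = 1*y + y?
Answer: 504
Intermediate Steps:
x(y, b) = 2*y (x(y, b) = y + y = 2*y)
q(x(-2, -5))*(1 - 22) = (6*(2*(-2)))*(1 - 22) = (6*(-4))*(-21) = -24*(-21) = 504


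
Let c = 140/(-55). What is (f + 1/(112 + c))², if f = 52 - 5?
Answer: 3203446801/1449616 ≈ 2209.9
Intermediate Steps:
c = -28/11 (c = 140*(-1/55) = -28/11 ≈ -2.5455)
f = 47
(f + 1/(112 + c))² = (47 + 1/(112 - 28/11))² = (47 + 1/(1204/11))² = (47 + 11/1204)² = (56599/1204)² = 3203446801/1449616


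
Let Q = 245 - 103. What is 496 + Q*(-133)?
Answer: -18390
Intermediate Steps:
Q = 142
496 + Q*(-133) = 496 + 142*(-133) = 496 - 18886 = -18390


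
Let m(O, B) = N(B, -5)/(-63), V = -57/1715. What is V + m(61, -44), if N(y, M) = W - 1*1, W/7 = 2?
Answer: -3698/15435 ≈ -0.23959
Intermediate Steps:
W = 14 (W = 7*2 = 14)
N(y, M) = 13 (N(y, M) = 14 - 1*1 = 14 - 1 = 13)
V = -57/1715 (V = -57*1/1715 = -57/1715 ≈ -0.033236)
m(O, B) = -13/63 (m(O, B) = 13/(-63) = 13*(-1/63) = -13/63)
V + m(61, -44) = -57/1715 - 13/63 = -3698/15435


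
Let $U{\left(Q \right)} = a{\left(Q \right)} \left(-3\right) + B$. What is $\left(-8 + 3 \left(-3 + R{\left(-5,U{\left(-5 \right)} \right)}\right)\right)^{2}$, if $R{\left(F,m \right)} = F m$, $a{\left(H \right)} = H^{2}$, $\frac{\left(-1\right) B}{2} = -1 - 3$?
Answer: $976144$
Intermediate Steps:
$B = 8$ ($B = - 2 \left(-1 - 3\right) = \left(-2\right) \left(-4\right) = 8$)
$U{\left(Q \right)} = 8 - 3 Q^{2}$ ($U{\left(Q \right)} = Q^{2} \left(-3\right) + 8 = - 3 Q^{2} + 8 = 8 - 3 Q^{2}$)
$\left(-8 + 3 \left(-3 + R{\left(-5,U{\left(-5 \right)} \right)}\right)\right)^{2} = \left(-8 + 3 \left(-3 - 5 \left(8 - 3 \left(-5\right)^{2}\right)\right)\right)^{2} = \left(-8 + 3 \left(-3 - 5 \left(8 - 75\right)\right)\right)^{2} = \left(-8 + 3 \left(-3 - -335\right)\right)^{2} = \left(-8 + 3 \left(-3 + 335\right)\right)^{2} = \left(-8 + 3 \cdot 332\right)^{2} = \left(-8 + 996\right)^{2} = 988^{2} = 976144$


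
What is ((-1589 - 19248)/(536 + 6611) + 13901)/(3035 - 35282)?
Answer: -33109870/76823103 ≈ -0.43099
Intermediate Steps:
((-1589 - 19248)/(536 + 6611) + 13901)/(3035 - 35282) = (-20837/7147 + 13901)/(-32247) = (-20837*1/7147 + 13901)*(-1/32247) = (-20837/7147 + 13901)*(-1/32247) = (99329610/7147)*(-1/32247) = -33109870/76823103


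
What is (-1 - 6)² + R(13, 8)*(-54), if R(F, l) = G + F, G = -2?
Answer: -545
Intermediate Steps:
R(F, l) = -2 + F
(-1 - 6)² + R(13, 8)*(-54) = (-1 - 6)² + (-2 + 13)*(-54) = (-7)² + 11*(-54) = 49 - 594 = -545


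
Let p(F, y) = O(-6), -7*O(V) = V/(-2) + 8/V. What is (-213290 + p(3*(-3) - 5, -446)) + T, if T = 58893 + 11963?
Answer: -2991119/21 ≈ -1.4243e+5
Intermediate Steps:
T = 70856
O(V) = -8/(7*V) + V/14 (O(V) = -(V/(-2) + 8/V)/7 = -(V*(-½) + 8/V)/7 = -(-V/2 + 8/V)/7 = -(8/V - V/2)/7 = -8/(7*V) + V/14)
p(F, y) = -5/21 (p(F, y) = (1/14)*(-16 + (-6)²)/(-6) = (1/14)*(-⅙)*(-16 + 36) = (1/14)*(-⅙)*20 = -5/21)
(-213290 + p(3*(-3) - 5, -446)) + T = (-213290 - 5/21) + 70856 = -4479095/21 + 70856 = -2991119/21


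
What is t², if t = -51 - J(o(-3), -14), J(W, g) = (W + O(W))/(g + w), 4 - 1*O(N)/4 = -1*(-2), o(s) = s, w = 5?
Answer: 206116/81 ≈ 2544.6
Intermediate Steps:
O(N) = 8 (O(N) = 16 - (-4)*(-2) = 16 - 4*2 = 16 - 8 = 8)
J(W, g) = (8 + W)/(5 + g) (J(W, g) = (W + 8)/(g + 5) = (8 + W)/(5 + g))
t = -454/9 (t = -51 - (8 - 3)/(5 - 14) = -51 - 5/(-9) = -51 - (-1)*5/9 = -51 - 1*(-5/9) = -51 + 5/9 = -454/9 ≈ -50.444)
t² = (-454/9)² = 206116/81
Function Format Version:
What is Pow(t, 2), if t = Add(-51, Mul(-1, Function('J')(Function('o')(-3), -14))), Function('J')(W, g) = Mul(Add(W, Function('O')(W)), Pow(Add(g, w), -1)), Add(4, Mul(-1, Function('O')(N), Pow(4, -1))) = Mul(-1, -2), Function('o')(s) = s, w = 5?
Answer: Rational(206116, 81) ≈ 2544.6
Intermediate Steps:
Function('O')(N) = 8 (Function('O')(N) = Add(16, Mul(-4, Mul(-1, -2))) = Add(16, Mul(-4, 2)) = Add(16, -8) = 8)
Function('J')(W, g) = Mul(Pow(Add(5, g), -1), Add(8, W)) (Function('J')(W, g) = Mul(Add(W, 8), Pow(Add(g, 5), -1)) = Mul(Add(8, W), Pow(Add(5, g), -1)) = Mul(Pow(Add(5, g), -1), Add(8, W)))
t = Rational(-454, 9) (t = Add(-51, Mul(-1, Mul(Pow(Add(5, -14), -1), Add(8, -3)))) = Add(-51, Mul(-1, Mul(Pow(-9, -1), 5))) = Add(-51, Mul(-1, Mul(Rational(-1, 9), 5))) = Add(-51, Mul(-1, Rational(-5, 9))) = Add(-51, Rational(5, 9)) = Rational(-454, 9) ≈ -50.444)
Pow(t, 2) = Pow(Rational(-454, 9), 2) = Rational(206116, 81)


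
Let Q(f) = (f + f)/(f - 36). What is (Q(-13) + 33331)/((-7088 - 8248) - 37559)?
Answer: -326649/518371 ≈ -0.63015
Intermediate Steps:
Q(f) = 2*f/(-36 + f) (Q(f) = (2*f)/(-36 + f) = 2*f/(-36 + f))
(Q(-13) + 33331)/((-7088 - 8248) - 37559) = (2*(-13)/(-36 - 13) + 33331)/((-7088 - 8248) - 37559) = (2*(-13)/(-49) + 33331)/(-15336 - 37559) = (2*(-13)*(-1/49) + 33331)/(-52895) = (26/49 + 33331)*(-1/52895) = (1633245/49)*(-1/52895) = -326649/518371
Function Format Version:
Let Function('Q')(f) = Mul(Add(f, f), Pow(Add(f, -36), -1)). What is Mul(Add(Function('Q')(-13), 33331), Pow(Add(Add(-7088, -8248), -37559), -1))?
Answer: Rational(-326649, 518371) ≈ -0.63015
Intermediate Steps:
Function('Q')(f) = Mul(2, f, Pow(Add(-36, f), -1)) (Function('Q')(f) = Mul(Mul(2, f), Pow(Add(-36, f), -1)) = Mul(2, f, Pow(Add(-36, f), -1)))
Mul(Add(Function('Q')(-13), 33331), Pow(Add(Add(-7088, -8248), -37559), -1)) = Mul(Add(Mul(2, -13, Pow(Add(-36, -13), -1)), 33331), Pow(Add(Add(-7088, -8248), -37559), -1)) = Mul(Add(Mul(2, -13, Pow(-49, -1)), 33331), Pow(Add(-15336, -37559), -1)) = Mul(Add(Mul(2, -13, Rational(-1, 49)), 33331), Pow(-52895, -1)) = Mul(Add(Rational(26, 49), 33331), Rational(-1, 52895)) = Mul(Rational(1633245, 49), Rational(-1, 52895)) = Rational(-326649, 518371)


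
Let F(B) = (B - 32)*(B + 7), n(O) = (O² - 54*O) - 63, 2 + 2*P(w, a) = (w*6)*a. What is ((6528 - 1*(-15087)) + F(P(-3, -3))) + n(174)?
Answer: 42234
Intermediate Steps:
P(w, a) = -1 + 3*a*w (P(w, a) = -1 + ((w*6)*a)/2 = -1 + ((6*w)*a)/2 = -1 + (6*a*w)/2 = -1 + 3*a*w)
n(O) = -63 + O² - 54*O
F(B) = (-32 + B)*(7 + B)
((6528 - 1*(-15087)) + F(P(-3, -3))) + n(174) = ((6528 - 1*(-15087)) + (-224 + (-1 + 3*(-3)*(-3))² - 25*(-1 + 3*(-3)*(-3)))) + (-63 + 174² - 54*174) = ((6528 + 15087) + (-224 + (-1 + 27)² - 25*(-1 + 27))) + (-63 + 30276 - 9396) = (21615 + (-224 + 26² - 25*26)) + 20817 = (21615 + (-224 + 676 - 650)) + 20817 = (21615 - 198) + 20817 = 21417 + 20817 = 42234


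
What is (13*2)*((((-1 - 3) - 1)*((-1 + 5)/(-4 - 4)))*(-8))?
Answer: -520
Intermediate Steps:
(13*2)*((((-1 - 3) - 1)*((-1 + 5)/(-4 - 4)))*(-8)) = 26*(((-4 - 1)*(4/(-8)))*(-8)) = 26*(-20*(-1)/8*(-8)) = 26*(-5*(-½)*(-8)) = 26*((5/2)*(-8)) = 26*(-20) = -520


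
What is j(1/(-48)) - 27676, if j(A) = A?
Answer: -1328449/48 ≈ -27676.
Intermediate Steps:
j(1/(-48)) - 27676 = 1/(-48) - 27676 = -1/48 - 27676 = -1328449/48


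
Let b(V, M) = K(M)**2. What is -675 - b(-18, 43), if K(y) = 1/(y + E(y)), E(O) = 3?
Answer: -1428301/2116 ≈ -675.00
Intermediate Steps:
K(y) = 1/(3 + y) (K(y) = 1/(y + 3) = 1/(3 + y))
b(V, M) = (3 + M)**(-2) (b(V, M) = (1/(3 + M))**2 = (3 + M)**(-2))
-675 - b(-18, 43) = -675 - 1/(3 + 43)**2 = -675 - 1/46**2 = -675 - 1*1/2116 = -675 - 1/2116 = -1428301/2116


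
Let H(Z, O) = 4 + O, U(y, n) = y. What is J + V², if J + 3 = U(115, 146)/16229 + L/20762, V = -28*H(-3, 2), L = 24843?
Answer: 1358481812105/48135214 ≈ 28222.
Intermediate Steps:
V = -168 (V = -28*(4 + 2) = -28*6 = -168)
J = -86467831/48135214 (J = -3 + (115/16229 + 24843/20762) = -3 + (115*(1/16229) + 24843*(1/20762)) = -3 + (115/16229 + 3549/2966) = -3 + 57937811/48135214 = -86467831/48135214 ≈ -1.7964)
J + V² = -86467831/48135214 + (-168)² = -86467831/48135214 + 28224 = 1358481812105/48135214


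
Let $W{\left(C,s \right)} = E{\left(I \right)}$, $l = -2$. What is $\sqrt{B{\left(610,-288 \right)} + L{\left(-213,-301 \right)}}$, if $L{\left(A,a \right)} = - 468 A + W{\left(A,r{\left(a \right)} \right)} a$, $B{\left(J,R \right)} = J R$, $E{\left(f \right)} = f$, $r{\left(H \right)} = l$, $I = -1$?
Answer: $i \sqrt{75695} \approx 275.13 i$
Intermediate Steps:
$r{\left(H \right)} = -2$
$W{\left(C,s \right)} = -1$
$L{\left(A,a \right)} = - a - 468 A$ ($L{\left(A,a \right)} = - 468 A - a = - a - 468 A$)
$\sqrt{B{\left(610,-288 \right)} + L{\left(-213,-301 \right)}} = \sqrt{610 \left(-288\right) - -99985} = \sqrt{-175680 + \left(301 + 99684\right)} = \sqrt{-175680 + 99985} = \sqrt{-75695} = i \sqrt{75695}$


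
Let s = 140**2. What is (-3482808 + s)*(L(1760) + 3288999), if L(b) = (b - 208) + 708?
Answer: -11398314498872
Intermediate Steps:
L(b) = 500 + b (L(b) = (-208 + b) + 708 = 500 + b)
s = 19600
(-3482808 + s)*(L(1760) + 3288999) = (-3482808 + 19600)*((500 + 1760) + 3288999) = -3463208*(2260 + 3288999) = -3463208*3291259 = -11398314498872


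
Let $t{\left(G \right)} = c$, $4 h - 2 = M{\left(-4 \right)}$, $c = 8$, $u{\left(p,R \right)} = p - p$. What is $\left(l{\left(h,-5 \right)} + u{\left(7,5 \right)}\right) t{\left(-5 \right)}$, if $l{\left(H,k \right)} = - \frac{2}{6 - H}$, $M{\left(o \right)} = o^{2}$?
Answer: $- \frac{32}{3} \approx -10.667$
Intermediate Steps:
$u{\left(p,R \right)} = 0$
$h = \frac{9}{2}$ ($h = \frac{1}{2} + \frac{\left(-4\right)^{2}}{4} = \frac{1}{2} + \frac{1}{4} \cdot 16 = \frac{1}{2} + 4 = \frac{9}{2} \approx 4.5$)
$t{\left(G \right)} = 8$
$\left(l{\left(h,-5 \right)} + u{\left(7,5 \right)}\right) t{\left(-5 \right)} = \left(\frac{2}{-6 + \frac{9}{2}} + 0\right) 8 = \left(\frac{2}{- \frac{3}{2}} + 0\right) 8 = \left(2 \left(- \frac{2}{3}\right) + 0\right) 8 = \left(- \frac{4}{3} + 0\right) 8 = \left(- \frac{4}{3}\right) 8 = - \frac{32}{3}$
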